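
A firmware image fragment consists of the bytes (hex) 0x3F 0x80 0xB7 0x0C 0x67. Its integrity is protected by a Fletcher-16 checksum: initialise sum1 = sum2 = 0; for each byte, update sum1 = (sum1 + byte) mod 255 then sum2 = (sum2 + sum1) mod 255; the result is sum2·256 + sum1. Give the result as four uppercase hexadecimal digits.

E4EA

Running sums (mod 255):
  after byte 0 (0x3F): sum1=63, sum2=63
  after byte 1 (0x80): sum1=191, sum2=254
  after byte 2 (0xB7): sum1=119, sum2=118
  after byte 3 (0x0C): sum1=131, sum2=249
  after byte 4 (0x67): sum1=234, sum2=228
Checksum = sum2·256 + sum1 = 228·256 + 234 = 58602 = 0xE4EA.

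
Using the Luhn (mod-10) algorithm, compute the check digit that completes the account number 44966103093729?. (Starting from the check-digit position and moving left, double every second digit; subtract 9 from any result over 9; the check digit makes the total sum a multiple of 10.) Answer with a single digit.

Partial digits right→left: 9 2 7 3 9 0 3 0 1 6 6 9 4 4
Double every second digit counting from the check-digit position (so the 1st, 3rd, 5th, ... of the partial from the right).
  doubled (with −9 where >9): 9 5 9 6 2 3 8 → sum 42
  kept as-is: 2 3 0 0 6 9 4 → sum 24
Total = 42 + 24 = 66.
Check digit = (10 − (66 mod 10)) mod 10 = 4.

4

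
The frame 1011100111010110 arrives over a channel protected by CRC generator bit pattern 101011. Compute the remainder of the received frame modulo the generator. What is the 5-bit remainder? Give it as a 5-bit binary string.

00000

Modulo-2 division of 1011100111010110 by 101011:
  pos 0: 101110 XOR 101011 = 000101
  pos 3: 101011 XOR 101011 = 000000
  pos 9: 101011 XOR 101011 = 000000
Remainder = 00000 (zero — the frame passes the CRC check).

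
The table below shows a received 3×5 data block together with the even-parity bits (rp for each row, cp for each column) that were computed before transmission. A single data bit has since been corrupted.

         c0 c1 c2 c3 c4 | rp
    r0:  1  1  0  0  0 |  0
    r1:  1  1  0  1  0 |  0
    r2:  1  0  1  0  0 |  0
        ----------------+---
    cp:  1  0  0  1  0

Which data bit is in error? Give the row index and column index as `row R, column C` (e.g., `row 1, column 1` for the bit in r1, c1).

Recompute each row's even parity and compare to rp:
  r0: data parity 0, sent rp 0 → ok
  r1: data parity 1, sent rp 0 → mismatch
  r2: data parity 0, sent rp 0 → ok
Recompute each column's even parity and compare to cp:
  c0: data parity 1, sent cp 1 → ok
  c1: data parity 0, sent cp 0 → ok
  c2: data parity 1, sent cp 0 → mismatch
  c3: data parity 1, sent cp 1 → ok
  c4: data parity 0, sent cp 0 → ok
Exactly one row (r1) and one column (c2) fail → the flipped bit is at their intersection.

row 1, column 2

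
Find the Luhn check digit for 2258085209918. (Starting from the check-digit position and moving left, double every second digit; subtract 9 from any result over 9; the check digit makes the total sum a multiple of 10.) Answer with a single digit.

8

Partial digits right→left: 8 1 9 9 0 2 5 8 0 8 5 2 2
Double every second digit counting from the check-digit position (so the 1st, 3rd, 5th, ... of the partial from the right).
  doubled (with −9 where >9): 7 9 0 1 0 1 4 → sum 22
  kept as-is: 1 9 2 8 8 2 → sum 30
Total = 22 + 30 = 52.
Check digit = (10 − (52 mod 10)) mod 10 = 8.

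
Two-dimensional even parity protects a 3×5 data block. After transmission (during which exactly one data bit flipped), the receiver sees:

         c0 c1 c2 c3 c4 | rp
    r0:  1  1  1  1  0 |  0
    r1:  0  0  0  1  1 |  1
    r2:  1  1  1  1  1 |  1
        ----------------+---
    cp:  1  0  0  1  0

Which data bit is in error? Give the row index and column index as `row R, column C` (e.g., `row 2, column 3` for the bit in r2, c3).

row 1, column 0

Recompute each row's even parity and compare to rp:
  r0: data parity 0, sent rp 0 → ok
  r1: data parity 0, sent rp 1 → mismatch
  r2: data parity 1, sent rp 1 → ok
Recompute each column's even parity and compare to cp:
  c0: data parity 0, sent cp 1 → mismatch
  c1: data parity 0, sent cp 0 → ok
  c2: data parity 0, sent cp 0 → ok
  c3: data parity 1, sent cp 1 → ok
  c4: data parity 0, sent cp 0 → ok
Exactly one row (r1) and one column (c0) fail → the flipped bit is at their intersection.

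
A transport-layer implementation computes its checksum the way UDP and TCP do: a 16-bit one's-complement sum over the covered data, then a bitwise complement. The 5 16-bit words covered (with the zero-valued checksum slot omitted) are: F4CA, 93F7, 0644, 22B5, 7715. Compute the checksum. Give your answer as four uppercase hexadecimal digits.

One's-complement addition (fold any carry out of bit 15 back into bit 0):
  0xF4CA + 0x93F7 = 0x188C1 → wrap carry → 0x88C2
  0x88C2 + 0x0644 = 0x08F06
  0x8F06 + 0x22B5 = 0x0B1BB
  0xB1BB + 0x7715 = 0x128D0 → wrap carry → 0x28D1
One's-complement sum = 0x28D1.
Checksum = ~0x28D1 & 0xFFFF = 0xD72E.

D72E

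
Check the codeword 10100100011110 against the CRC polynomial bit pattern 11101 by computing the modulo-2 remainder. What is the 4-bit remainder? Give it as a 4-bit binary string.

0010

Modulo-2 division of 10100100011110 by 11101:
  pos 0: 10100 XOR 11101 = 01001
  pos 1: 10011 XOR 11101 = 01110
  pos 2: 11100 XOR 11101 = 00001
  pos 6: 10011 XOR 11101 = 01110
  pos 7: 11101 XOR 11101 = 00000
Remainder = 0010 (nonzero — an error is detected).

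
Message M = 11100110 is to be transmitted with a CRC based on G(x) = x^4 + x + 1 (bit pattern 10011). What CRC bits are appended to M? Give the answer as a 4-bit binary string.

Append 4 zeros: 111001100000. Divide by 10011 (XOR where the leading bit is 1):
  pos 0: 11100 XOR 10011 = 01111
  pos 1: 11111 XOR 10011 = 01100
  pos 2: 11001 XOR 10011 = 01010
  pos 3: 10100 XOR 10011 = 00111
  pos 5: 11100 XOR 10011 = 01111
  pos 6: 11110 XOR 10011 = 01101
  pos 7: 11010 XOR 10011 = 01001
Remainder (last 4 bits) = 1001. This is the CRC / FCS.

1001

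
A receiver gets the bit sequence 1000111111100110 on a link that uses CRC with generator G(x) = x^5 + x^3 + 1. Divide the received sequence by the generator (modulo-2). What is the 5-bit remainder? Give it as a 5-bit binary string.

Modulo-2 division of 1000111111100110 by 101001:
  pos 0: 100011 XOR 101001 = 001010
  pos 2: 101011 XOR 101001 = 000010
  pos 6: 101110 XOR 101001 = 000111
  pos 9: 111011 XOR 101001 = 010010
  pos 10: 100100 XOR 101001 = 001101
Remainder = 01101 (nonzero — an error is detected).

01101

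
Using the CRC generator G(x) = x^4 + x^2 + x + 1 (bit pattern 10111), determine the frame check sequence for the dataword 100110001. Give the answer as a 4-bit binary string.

1111

Append 4 zeros: 1001100010000. Divide by 10111 (XOR where the leading bit is 1):
  pos 0: 10011 XOR 10111 = 00100
  pos 2: 10000 XOR 10111 = 00111
  pos 4: 11101 XOR 10111 = 01010
  pos 5: 10100 XOR 10111 = 00011
  pos 8: 11000 XOR 10111 = 01111
Remainder (last 4 bits) = 1111. This is the CRC / FCS.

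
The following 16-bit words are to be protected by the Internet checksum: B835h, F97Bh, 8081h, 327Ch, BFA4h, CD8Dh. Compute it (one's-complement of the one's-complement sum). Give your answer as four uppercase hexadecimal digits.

0E1E

One's-complement addition (fold any carry out of bit 15 back into bit 0):
  0xB835 + 0xF97B = 0x1B1B0 → wrap carry → 0xB1B1
  0xB1B1 + 0x8081 = 0x13232 → wrap carry → 0x3233
  0x3233 + 0x327C = 0x064AF
  0x64AF + 0xBFA4 = 0x12453 → wrap carry → 0x2454
  0x2454 + 0xCD8D = 0x0F1E1
One's-complement sum = 0xF1E1.
Checksum = ~0xF1E1 & 0xFFFF = 0x0E1E.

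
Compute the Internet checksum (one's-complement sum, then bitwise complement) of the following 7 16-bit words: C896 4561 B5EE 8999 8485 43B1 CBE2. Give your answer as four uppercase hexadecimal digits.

1E66

One's-complement addition (fold any carry out of bit 15 back into bit 0):
  0xC896 + 0x4561 = 0x10DF7 → wrap carry → 0x0DF8
  0x0DF8 + 0xB5EE = 0x0C3E6
  0xC3E6 + 0x8999 = 0x14D7F → wrap carry → 0x4D80
  0x4D80 + 0x8485 = 0x0D205
  0xD205 + 0x43B1 = 0x115B6 → wrap carry → 0x15B7
  0x15B7 + 0xCBE2 = 0x0E199
One's-complement sum = 0xE199.
Checksum = ~0xE199 & 0xFFFF = 0x1E66.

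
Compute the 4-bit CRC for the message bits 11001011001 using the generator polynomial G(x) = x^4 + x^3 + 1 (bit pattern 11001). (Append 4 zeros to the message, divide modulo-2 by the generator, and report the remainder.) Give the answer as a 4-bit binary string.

0000

Append 4 zeros: 110010110010000. Divide by 11001 (XOR where the leading bit is 1):
  pos 0: 11001 XOR 11001 = 00000
  pos 6: 11001 XOR 11001 = 00000
Remainder (last 4 bits) = 0000. This is the CRC / FCS.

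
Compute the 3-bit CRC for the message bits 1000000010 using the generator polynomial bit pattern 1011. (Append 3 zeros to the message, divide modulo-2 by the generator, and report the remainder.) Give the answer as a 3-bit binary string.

001

Append 3 zeros: 1000000010000. Divide by 1011 (XOR where the leading bit is 1):
  pos 0: 1000 XOR 1011 = 0011
  pos 2: 1100 XOR 1011 = 0111
  pos 3: 1110 XOR 1011 = 0101
  pos 4: 1010 XOR 1011 = 0001
  pos 7: 1100 XOR 1011 = 0111
  pos 8: 1110 XOR 1011 = 0101
  pos 9: 1010 XOR 1011 = 0001
Remainder (last 3 bits) = 001. This is the CRC / FCS.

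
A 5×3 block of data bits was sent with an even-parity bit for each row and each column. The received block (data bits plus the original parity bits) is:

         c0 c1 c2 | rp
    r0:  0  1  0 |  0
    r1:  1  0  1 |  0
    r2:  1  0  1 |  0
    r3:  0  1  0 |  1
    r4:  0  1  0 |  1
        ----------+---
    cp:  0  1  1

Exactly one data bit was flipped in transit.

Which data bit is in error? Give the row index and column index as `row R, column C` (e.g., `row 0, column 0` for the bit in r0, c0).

Recompute each row's even parity and compare to rp:
  r0: data parity 1, sent rp 0 → mismatch
  r1: data parity 0, sent rp 0 → ok
  r2: data parity 0, sent rp 0 → ok
  r3: data parity 1, sent rp 1 → ok
  r4: data parity 1, sent rp 1 → ok
Recompute each column's even parity and compare to cp:
  c0: data parity 0, sent cp 0 → ok
  c1: data parity 1, sent cp 1 → ok
  c2: data parity 0, sent cp 1 → mismatch
Exactly one row (r0) and one column (c2) fail → the flipped bit is at their intersection.

row 0, column 2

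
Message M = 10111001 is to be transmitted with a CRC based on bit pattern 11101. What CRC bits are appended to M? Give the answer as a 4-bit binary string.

0111

Append 4 zeros: 101110010000. Divide by 11101 (XOR where the leading bit is 1):
  pos 0: 10111 XOR 11101 = 01010
  pos 1: 10100 XOR 11101 = 01001
  pos 2: 10010 XOR 11101 = 01111
  pos 3: 11111 XOR 11101 = 00010
  pos 6: 10000 XOR 11101 = 01101
  pos 7: 11010 XOR 11101 = 00111
Remainder (last 4 bits) = 0111. This is the CRC / FCS.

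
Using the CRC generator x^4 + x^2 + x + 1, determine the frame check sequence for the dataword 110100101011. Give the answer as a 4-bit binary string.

Append 4 zeros: 1101001010110000. Divide by 10111 (XOR where the leading bit is 1):
  pos 0: 11010 XOR 10111 = 01101
  pos 1: 11010 XOR 10111 = 01101
  pos 2: 11011 XOR 10111 = 01100
  pos 3: 11000 XOR 10111 = 01111
  pos 4: 11111 XOR 10111 = 01000
  pos 5: 10000 XOR 10111 = 00111
  pos 7: 11111 XOR 10111 = 01000
  pos 8: 10000 XOR 10111 = 00111
  pos 10: 11100 XOR 10111 = 01011
  pos 11: 10110 XOR 10111 = 00001
Remainder (last 4 bits) = 0001. This is the CRC / FCS.

0001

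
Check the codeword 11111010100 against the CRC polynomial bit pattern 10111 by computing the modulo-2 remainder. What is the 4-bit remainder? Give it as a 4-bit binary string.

Modulo-2 division of 11111010100 by 10111:
  pos 0: 11111 XOR 10111 = 01000
  pos 1: 10000 XOR 10111 = 00111
  pos 3: 11110 XOR 10111 = 01001
  pos 4: 10011 XOR 10111 = 00100
  pos 6: 10000 XOR 10111 = 00111
Remainder = 0111 (nonzero — an error is detected).

0111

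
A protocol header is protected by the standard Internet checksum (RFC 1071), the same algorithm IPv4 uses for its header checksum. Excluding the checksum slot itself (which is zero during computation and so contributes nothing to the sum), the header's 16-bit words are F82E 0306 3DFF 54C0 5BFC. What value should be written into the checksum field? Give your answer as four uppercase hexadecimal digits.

One's-complement addition (fold any carry out of bit 15 back into bit 0):
  0xF82E + 0x0306 = 0x0FB34
  0xFB34 + 0x3DFF = 0x13933 → wrap carry → 0x3934
  0x3934 + 0x54C0 = 0x08DF4
  0x8DF4 + 0x5BFC = 0x0E9F0
One's-complement sum = 0xE9F0.
Checksum = ~0xE9F0 & 0xFFFF = 0x160F.

160F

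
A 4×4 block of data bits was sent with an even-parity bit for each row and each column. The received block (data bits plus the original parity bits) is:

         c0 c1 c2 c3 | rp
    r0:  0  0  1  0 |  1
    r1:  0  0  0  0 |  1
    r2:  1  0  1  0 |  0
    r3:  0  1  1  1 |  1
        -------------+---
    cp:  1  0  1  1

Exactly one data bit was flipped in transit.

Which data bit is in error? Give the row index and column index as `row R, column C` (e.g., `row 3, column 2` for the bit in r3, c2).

row 1, column 1

Recompute each row's even parity and compare to rp:
  r0: data parity 1, sent rp 1 → ok
  r1: data parity 0, sent rp 1 → mismatch
  r2: data parity 0, sent rp 0 → ok
  r3: data parity 1, sent rp 1 → ok
Recompute each column's even parity and compare to cp:
  c0: data parity 1, sent cp 1 → ok
  c1: data parity 1, sent cp 0 → mismatch
  c2: data parity 1, sent cp 1 → ok
  c3: data parity 1, sent cp 1 → ok
Exactly one row (r1) and one column (c1) fail → the flipped bit is at their intersection.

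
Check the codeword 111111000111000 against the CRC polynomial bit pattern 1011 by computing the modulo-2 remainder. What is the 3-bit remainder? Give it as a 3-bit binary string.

Modulo-2 division of 111111000111000 by 1011:
  pos 0: 1111 XOR 1011 = 0100
  pos 1: 1001 XOR 1011 = 0010
  pos 3: 1010 XOR 1011 = 0001
  pos 6: 1001 XOR 1011 = 0010
  pos 8: 1011 XOR 1011 = 0000
Remainder = 000 (zero — the frame passes the CRC check).

000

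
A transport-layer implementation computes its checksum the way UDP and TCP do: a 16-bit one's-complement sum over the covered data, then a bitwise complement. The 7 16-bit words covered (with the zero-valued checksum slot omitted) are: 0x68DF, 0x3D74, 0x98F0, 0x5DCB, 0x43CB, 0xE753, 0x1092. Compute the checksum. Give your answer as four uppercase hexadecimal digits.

273F

One's-complement addition (fold any carry out of bit 15 back into bit 0):
  0x68DF + 0x3D74 = 0x0A653
  0xA653 + 0x98F0 = 0x13F43 → wrap carry → 0x3F44
  0x3F44 + 0x5DCB = 0x09D0F
  0x9D0F + 0x43CB = 0x0E0DA
  0xE0DA + 0xE753 = 0x1C82D → wrap carry → 0xC82E
  0xC82E + 0x1092 = 0x0D8C0
One's-complement sum = 0xD8C0.
Checksum = ~0xD8C0 & 0xFFFF = 0x273F.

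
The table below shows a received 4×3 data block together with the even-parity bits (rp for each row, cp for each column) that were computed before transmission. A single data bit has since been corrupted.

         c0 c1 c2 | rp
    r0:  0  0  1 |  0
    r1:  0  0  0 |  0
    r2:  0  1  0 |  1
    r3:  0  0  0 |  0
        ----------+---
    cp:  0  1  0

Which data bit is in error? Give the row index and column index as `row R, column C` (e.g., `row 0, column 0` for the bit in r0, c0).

row 0, column 2

Recompute each row's even parity and compare to rp:
  r0: data parity 1, sent rp 0 → mismatch
  r1: data parity 0, sent rp 0 → ok
  r2: data parity 1, sent rp 1 → ok
  r3: data parity 0, sent rp 0 → ok
Recompute each column's even parity and compare to cp:
  c0: data parity 0, sent cp 0 → ok
  c1: data parity 1, sent cp 1 → ok
  c2: data parity 1, sent cp 0 → mismatch
Exactly one row (r0) and one column (c2) fail → the flipped bit is at their intersection.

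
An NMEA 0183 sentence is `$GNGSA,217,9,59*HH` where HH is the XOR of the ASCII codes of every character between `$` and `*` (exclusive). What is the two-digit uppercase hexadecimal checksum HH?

71

XOR the ASCII codes of the payload characters:
  'G' = 0x47 → acc = 0x47
  'N' = 0x4E → acc = 0x09
  'G' = 0x47 → acc = 0x4E
  'S' = 0x53 → acc = 0x1D
  'A' = 0x41 → acc = 0x5C
  ',' = 0x2C → acc = 0x70
  '2' = 0x32 → acc = 0x42
  '1' = 0x31 → acc = 0x73
  '7' = 0x37 → acc = 0x44
  ',' = 0x2C → acc = 0x68
  '9' = 0x39 → acc = 0x51
  ',' = 0x2C → acc = 0x7D
  '5' = 0x35 → acc = 0x48
  '9' = 0x39 → acc = 0x71
Checksum = 0x71.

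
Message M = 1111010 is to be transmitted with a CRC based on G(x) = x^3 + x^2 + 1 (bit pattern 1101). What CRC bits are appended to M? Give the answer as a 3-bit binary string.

110

Append 3 zeros: 1111010000. Divide by 1101 (XOR where the leading bit is 1):
  pos 0: 1111 XOR 1101 = 0010
  pos 2: 1001 XOR 1101 = 0100
  pos 3: 1000 XOR 1101 = 0101
  pos 4: 1010 XOR 1101 = 0111
  pos 5: 1110 XOR 1101 = 0011
Remainder (last 3 bits) = 110. This is the CRC / FCS.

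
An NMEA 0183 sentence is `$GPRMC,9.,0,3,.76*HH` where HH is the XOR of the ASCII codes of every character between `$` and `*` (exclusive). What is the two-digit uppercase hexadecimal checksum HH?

70

XOR the ASCII codes of the payload characters:
  'G' = 0x47 → acc = 0x47
  'P' = 0x50 → acc = 0x17
  'R' = 0x52 → acc = 0x45
  'M' = 0x4D → acc = 0x08
  'C' = 0x43 → acc = 0x4B
  ',' = 0x2C → acc = 0x67
  '9' = 0x39 → acc = 0x5E
  '.' = 0x2E → acc = 0x70
  ',' = 0x2C → acc = 0x5C
  '0' = 0x30 → acc = 0x6C
  ',' = 0x2C → acc = 0x40
  '3' = 0x33 → acc = 0x73
  ',' = 0x2C → acc = 0x5F
  '.' = 0x2E → acc = 0x71
  '7' = 0x37 → acc = 0x46
  '6' = 0x36 → acc = 0x70
Checksum = 0x70.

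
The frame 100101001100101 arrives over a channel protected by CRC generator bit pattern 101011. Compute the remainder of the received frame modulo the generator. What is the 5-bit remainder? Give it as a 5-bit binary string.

11100

Modulo-2 division of 100101001100101 by 101011:
  pos 0: 100101 XOR 101011 = 001110
  pos 2: 111000 XOR 101011 = 010011
  pos 3: 100111 XOR 101011 = 001100
  pos 5: 110010 XOR 101011 = 011001
  pos 6: 110010 XOR 101011 = 011001
  pos 7: 110011 XOR 101011 = 011000
  pos 8: 110000 XOR 101011 = 011011
  pos 9: 110111 XOR 101011 = 011100
Remainder = 11100 (nonzero — an error is detected).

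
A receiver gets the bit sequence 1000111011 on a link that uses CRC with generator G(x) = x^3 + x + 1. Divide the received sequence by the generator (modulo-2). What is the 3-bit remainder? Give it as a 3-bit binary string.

101

Modulo-2 division of 1000111011 by 1011:
  pos 0: 1000 XOR 1011 = 0011
  pos 2: 1111 XOR 1011 = 0100
  pos 3: 1001 XOR 1011 = 0010
  pos 5: 1001 XOR 1011 = 0010
Remainder = 101 (nonzero — an error is detected).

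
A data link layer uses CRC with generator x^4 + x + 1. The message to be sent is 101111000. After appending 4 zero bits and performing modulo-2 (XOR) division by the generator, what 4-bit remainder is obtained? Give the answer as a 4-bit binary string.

1100

Append 4 zeros: 1011110000000. Divide by 10011 (XOR where the leading bit is 1):
  pos 0: 10111 XOR 10011 = 00100
  pos 2: 10010 XOR 10011 = 00001
  pos 6: 10000 XOR 10011 = 00011
Remainder (last 4 bits) = 1100. This is the CRC / FCS.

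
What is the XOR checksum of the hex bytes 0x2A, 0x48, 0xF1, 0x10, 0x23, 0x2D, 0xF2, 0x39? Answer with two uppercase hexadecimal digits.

XOR the bytes together:
  start with 0x2A
  0x2A ⊕ 0x48 = 0x62
  0x62 ⊕ 0xF1 = 0x93
  0x93 ⊕ 0x10 = 0x83
  0x83 ⊕ 0x23 = 0xA0
  0xA0 ⊕ 0x2D = 0x8D
  0x8D ⊕ 0xF2 = 0x7F
  0x7F ⊕ 0x39 = 0x46

46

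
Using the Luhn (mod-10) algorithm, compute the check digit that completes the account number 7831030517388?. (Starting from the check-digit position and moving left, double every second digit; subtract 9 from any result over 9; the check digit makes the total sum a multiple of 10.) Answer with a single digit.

Partial digits right→left: 8 8 3 7 1 5 0 3 0 1 3 8 7
Double every second digit counting from the check-digit position (so the 1st, 3rd, 5th, ... of the partial from the right).
  doubled (with −9 where >9): 7 6 2 0 0 6 5 → sum 26
  kept as-is: 8 7 5 3 1 8 → sum 32
Total = 26 + 32 = 58.
Check digit = (10 − (58 mod 10)) mod 10 = 2.

2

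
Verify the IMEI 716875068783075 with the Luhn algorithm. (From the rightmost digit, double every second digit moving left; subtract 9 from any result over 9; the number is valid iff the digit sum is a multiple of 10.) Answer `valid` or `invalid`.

valid

From the right, keep odd positions and double even positions (subtract 9 from any doubled value over 9):
  doubled (positions 2,4,...): 5 6 5 3 1 7 2 → sum 29
  kept (positions 1,3,...): 5 0 8 8 0 7 6 7 → sum 41
Total = 70.
70 mod 10 = 0, so the number is valid.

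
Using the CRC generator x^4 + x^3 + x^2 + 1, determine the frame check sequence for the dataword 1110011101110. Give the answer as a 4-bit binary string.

Append 4 zeros: 11100111011100000. Divide by 11101 (XOR where the leading bit is 1):
  pos 0: 11100 XOR 11101 = 00001
  pos 4: 11110 XOR 11101 = 00011
  pos 7: 11111 XOR 11101 = 00010
  pos 10: 10000 XOR 11101 = 01101
  pos 11: 11010 XOR 11101 = 00111
Remainder (last 4 bits) = 1110. This is the CRC / FCS.

1110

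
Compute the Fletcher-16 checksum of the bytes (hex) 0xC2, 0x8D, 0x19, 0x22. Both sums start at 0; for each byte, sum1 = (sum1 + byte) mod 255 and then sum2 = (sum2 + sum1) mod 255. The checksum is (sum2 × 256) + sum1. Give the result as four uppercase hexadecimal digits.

Running sums (mod 255):
  after byte 0 (0xC2): sum1=194, sum2=194
  after byte 1 (0x8D): sum1=80, sum2=19
  after byte 2 (0x19): sum1=105, sum2=124
  after byte 3 (0x22): sum1=139, sum2=8
Checksum = sum2·256 + sum1 = 8·256 + 139 = 2187 = 0x088B.

088B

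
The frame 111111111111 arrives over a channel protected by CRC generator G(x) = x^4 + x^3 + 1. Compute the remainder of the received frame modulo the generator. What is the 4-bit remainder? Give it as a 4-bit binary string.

Modulo-2 division of 111111111111 by 11001:
  pos 0: 11111 XOR 11001 = 00110
  pos 2: 11011 XOR 11001 = 00010
  pos 5: 10111 XOR 11001 = 01110
  pos 6: 11101 XOR 11001 = 00100
Remainder = 1001 (nonzero — an error is detected).

1001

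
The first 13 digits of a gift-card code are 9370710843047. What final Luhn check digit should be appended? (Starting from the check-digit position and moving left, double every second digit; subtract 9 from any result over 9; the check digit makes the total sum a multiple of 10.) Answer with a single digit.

Partial digits right→left: 7 4 0 3 4 8 0 1 7 0 7 3 9
Double every second digit counting from the check-digit position (so the 1st, 3rd, 5th, ... of the partial from the right).
  doubled (with −9 where >9): 5 0 8 0 5 5 9 → sum 32
  kept as-is: 4 3 8 1 0 3 → sum 19
Total = 32 + 19 = 51.
Check digit = (10 − (51 mod 10)) mod 10 = 9.

9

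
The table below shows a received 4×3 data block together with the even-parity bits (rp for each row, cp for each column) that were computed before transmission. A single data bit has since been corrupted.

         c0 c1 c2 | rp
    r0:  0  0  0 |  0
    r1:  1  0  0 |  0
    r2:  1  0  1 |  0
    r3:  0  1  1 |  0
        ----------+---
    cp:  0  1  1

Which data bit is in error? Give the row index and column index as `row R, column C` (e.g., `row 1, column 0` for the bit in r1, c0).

Recompute each row's even parity and compare to rp:
  r0: data parity 0, sent rp 0 → ok
  r1: data parity 1, sent rp 0 → mismatch
  r2: data parity 0, sent rp 0 → ok
  r3: data parity 0, sent rp 0 → ok
Recompute each column's even parity and compare to cp:
  c0: data parity 0, sent cp 0 → ok
  c1: data parity 1, sent cp 1 → ok
  c2: data parity 0, sent cp 1 → mismatch
Exactly one row (r1) and one column (c2) fail → the flipped bit is at their intersection.

row 1, column 2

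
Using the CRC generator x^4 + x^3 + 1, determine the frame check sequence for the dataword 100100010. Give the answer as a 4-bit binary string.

Append 4 zeros: 1001000100000. Divide by 11001 (XOR where the leading bit is 1):
  pos 0: 10010 XOR 11001 = 01011
  pos 1: 10110 XOR 11001 = 01111
  pos 2: 11110 XOR 11001 = 00111
  pos 4: 11110 XOR 11001 = 00111
  pos 6: 11100 XOR 11001 = 00101
  pos 8: 10100 XOR 11001 = 01101
Remainder (last 4 bits) = 1101. This is the CRC / FCS.

1101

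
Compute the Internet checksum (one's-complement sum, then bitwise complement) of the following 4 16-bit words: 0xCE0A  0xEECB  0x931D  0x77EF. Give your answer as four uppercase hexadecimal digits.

381C

One's-complement addition (fold any carry out of bit 15 back into bit 0):
  0xCE0A + 0xEECB = 0x1BCD5 → wrap carry → 0xBCD6
  0xBCD6 + 0x931D = 0x14FF3 → wrap carry → 0x4FF4
  0x4FF4 + 0x77EF = 0x0C7E3
One's-complement sum = 0xC7E3.
Checksum = ~0xC7E3 & 0xFFFF = 0x381C.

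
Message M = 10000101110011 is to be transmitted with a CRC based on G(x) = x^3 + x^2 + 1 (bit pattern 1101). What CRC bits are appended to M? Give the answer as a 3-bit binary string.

110

Append 3 zeros: 10000101110011000. Divide by 1101 (XOR where the leading bit is 1):
  pos 0: 1000 XOR 1101 = 0101
  pos 1: 1010 XOR 1101 = 0111
  pos 2: 1111 XOR 1101 = 0010
  pos 4: 1001 XOR 1101 = 0100
  pos 5: 1001 XOR 1101 = 0100
  pos 6: 1001 XOR 1101 = 0100
  pos 7: 1000 XOR 1101 = 0101
  pos 8: 1010 XOR 1101 = 0111
  pos 9: 1111 XOR 1101 = 0010
  pos 11: 1010 XOR 1101 = 0111
  pos 12: 1110 XOR 1101 = 0011
Remainder (last 3 bits) = 110. This is the CRC / FCS.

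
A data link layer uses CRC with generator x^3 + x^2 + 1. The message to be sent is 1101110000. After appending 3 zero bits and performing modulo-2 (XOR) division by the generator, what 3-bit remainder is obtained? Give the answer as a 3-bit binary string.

Append 3 zeros: 1101110000000. Divide by 1101 (XOR where the leading bit is 1):
  pos 0: 1101 XOR 1101 = 0000
  pos 4: 1100 XOR 1101 = 0001
  pos 7: 1000 XOR 1101 = 0101
  pos 8: 1010 XOR 1101 = 0111
  pos 9: 1110 XOR 1101 = 0011
Remainder (last 3 bits) = 011. This is the CRC / FCS.

011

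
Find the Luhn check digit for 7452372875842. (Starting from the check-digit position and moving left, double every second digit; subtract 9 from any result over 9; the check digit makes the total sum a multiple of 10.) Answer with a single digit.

8

Partial digits right→left: 2 4 8 5 7 8 2 7 3 2 5 4 7
Double every second digit counting from the check-digit position (so the 1st, 3rd, 5th, ... of the partial from the right).
  doubled (with −9 where >9): 4 7 5 4 6 1 5 → sum 32
  kept as-is: 4 5 8 7 2 4 → sum 30
Total = 32 + 30 = 62.
Check digit = (10 − (62 mod 10)) mod 10 = 8.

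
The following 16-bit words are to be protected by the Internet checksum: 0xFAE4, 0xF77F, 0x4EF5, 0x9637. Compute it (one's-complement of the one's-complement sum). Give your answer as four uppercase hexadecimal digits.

286E

One's-complement addition (fold any carry out of bit 15 back into bit 0):
  0xFAE4 + 0xF77F = 0x1F263 → wrap carry → 0xF264
  0xF264 + 0x4EF5 = 0x14159 → wrap carry → 0x415A
  0x415A + 0x9637 = 0x0D791
One's-complement sum = 0xD791.
Checksum = ~0xD791 & 0xFFFF = 0x286E.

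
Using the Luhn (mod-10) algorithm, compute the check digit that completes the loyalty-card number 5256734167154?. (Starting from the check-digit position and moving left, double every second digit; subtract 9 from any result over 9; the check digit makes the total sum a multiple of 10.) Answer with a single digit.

8

Partial digits right→left: 4 5 1 7 6 1 4 3 7 6 5 2 5
Double every second digit counting from the check-digit position (so the 1st, 3rd, 5th, ... of the partial from the right).
  doubled (with −9 where >9): 8 2 3 8 5 1 1 → sum 28
  kept as-is: 5 7 1 3 6 2 → sum 24
Total = 28 + 24 = 52.
Check digit = (10 − (52 mod 10)) mod 10 = 8.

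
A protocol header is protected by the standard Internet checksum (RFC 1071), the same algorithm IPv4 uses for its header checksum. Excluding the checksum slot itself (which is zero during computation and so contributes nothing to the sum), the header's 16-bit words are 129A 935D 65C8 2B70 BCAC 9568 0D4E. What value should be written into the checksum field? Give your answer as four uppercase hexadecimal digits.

One's-complement addition (fold any carry out of bit 15 back into bit 0):
  0x129A + 0x935D = 0x0A5F7
  0xA5F7 + 0x65C8 = 0x10BBF → wrap carry → 0x0BC0
  0x0BC0 + 0x2B70 = 0x03730
  0x3730 + 0xBCAC = 0x0F3DC
  0xF3DC + 0x9568 = 0x18944 → wrap carry → 0x8945
  0x8945 + 0x0D4E = 0x09693
One's-complement sum = 0x9693.
Checksum = ~0x9693 & 0xFFFF = 0x696C.

696C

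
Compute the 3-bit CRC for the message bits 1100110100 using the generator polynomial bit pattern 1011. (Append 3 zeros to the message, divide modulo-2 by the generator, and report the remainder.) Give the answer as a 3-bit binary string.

101

Append 3 zeros: 1100110100000. Divide by 1011 (XOR where the leading bit is 1):
  pos 0: 1100 XOR 1011 = 0111
  pos 1: 1111 XOR 1011 = 0100
  pos 2: 1001 XOR 1011 = 0010
  pos 4: 1001 XOR 1011 = 0010
  pos 6: 1000 XOR 1011 = 0011
  pos 8: 1100 XOR 1011 = 0111
  pos 9: 1110 XOR 1011 = 0101
Remainder (last 3 bits) = 101. This is the CRC / FCS.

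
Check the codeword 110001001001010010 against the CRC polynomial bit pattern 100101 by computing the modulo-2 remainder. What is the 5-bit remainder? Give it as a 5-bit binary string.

Modulo-2 division of 110001001001010010 by 100101:
  pos 0: 110001 XOR 100101 = 010100
  pos 1: 101000 XOR 100101 = 001101
  pos 3: 110101 XOR 100101 = 010000
  pos 4: 100000 XOR 100101 = 000101
  pos 7: 101010 XOR 100101 = 001111
  pos 9: 111110 XOR 100101 = 011011
  pos 10: 110110 XOR 100101 = 010011
  pos 11: 100111 XOR 100101 = 000010
Remainder = 00100 (nonzero — an error is detected).

00100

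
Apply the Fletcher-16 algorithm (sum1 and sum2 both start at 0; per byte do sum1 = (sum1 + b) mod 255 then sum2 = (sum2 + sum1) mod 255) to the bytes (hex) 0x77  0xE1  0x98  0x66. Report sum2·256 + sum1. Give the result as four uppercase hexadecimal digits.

1B58

Running sums (mod 255):
  after byte 0 (0x77): sum1=119, sum2=119
  after byte 1 (0xE1): sum1=89, sum2=208
  after byte 2 (0x98): sum1=241, sum2=194
  after byte 3 (0x66): sum1=88, sum2=27
Checksum = sum2·256 + sum1 = 27·256 + 88 = 7000 = 0x1B58.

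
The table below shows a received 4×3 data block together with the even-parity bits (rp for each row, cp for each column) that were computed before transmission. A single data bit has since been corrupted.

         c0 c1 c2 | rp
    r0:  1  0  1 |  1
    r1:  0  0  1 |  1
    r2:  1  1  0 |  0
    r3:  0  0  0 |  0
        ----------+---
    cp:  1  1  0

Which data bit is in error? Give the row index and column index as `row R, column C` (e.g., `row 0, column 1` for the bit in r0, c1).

row 0, column 0

Recompute each row's even parity and compare to rp:
  r0: data parity 0, sent rp 1 → mismatch
  r1: data parity 1, sent rp 1 → ok
  r2: data parity 0, sent rp 0 → ok
  r3: data parity 0, sent rp 0 → ok
Recompute each column's even parity and compare to cp:
  c0: data parity 0, sent cp 1 → mismatch
  c1: data parity 1, sent cp 1 → ok
  c2: data parity 0, sent cp 0 → ok
Exactly one row (r0) and one column (c0) fail → the flipped bit is at their intersection.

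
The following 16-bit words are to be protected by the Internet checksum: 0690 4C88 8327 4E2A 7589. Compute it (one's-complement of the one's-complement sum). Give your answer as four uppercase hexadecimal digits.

660C

One's-complement addition (fold any carry out of bit 15 back into bit 0):
  0x0690 + 0x4C88 = 0x05318
  0x5318 + 0x8327 = 0x0D63F
  0xD63F + 0x4E2A = 0x12469 → wrap carry → 0x246A
  0x246A + 0x7589 = 0x099F3
One's-complement sum = 0x99F3.
Checksum = ~0x99F3 & 0xFFFF = 0x660C.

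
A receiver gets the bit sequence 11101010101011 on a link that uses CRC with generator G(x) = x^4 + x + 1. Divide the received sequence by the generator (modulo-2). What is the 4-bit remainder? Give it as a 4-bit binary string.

Modulo-2 division of 11101010101011 by 10011:
  pos 0: 11101 XOR 10011 = 01110
  pos 1: 11100 XOR 10011 = 01111
  pos 2: 11111 XOR 10011 = 01100
  pos 3: 11000 XOR 10011 = 01011
  pos 4: 10111 XOR 10011 = 00100
  pos 6: 10001 XOR 10011 = 00010
  pos 9: 10011 XOR 10011 = 00000
Remainder = 0000 (zero — the frame passes the CRC check).

0000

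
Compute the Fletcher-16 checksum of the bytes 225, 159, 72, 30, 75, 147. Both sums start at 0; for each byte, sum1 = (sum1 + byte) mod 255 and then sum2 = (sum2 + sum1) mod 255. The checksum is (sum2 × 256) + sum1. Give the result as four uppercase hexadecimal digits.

Running sums (mod 255):
  after byte 0 (225): sum1=225, sum2=225
  after byte 1 (159): sum1=129, sum2=99
  after byte 2 (72): sum1=201, sum2=45
  after byte 3 (30): sum1=231, sum2=21
  after byte 4 (75): sum1=51, sum2=72
  after byte 5 (147): sum1=198, sum2=15
Checksum = sum2·256 + sum1 = 15·256 + 198 = 4038 = 0x0FC6.

0FC6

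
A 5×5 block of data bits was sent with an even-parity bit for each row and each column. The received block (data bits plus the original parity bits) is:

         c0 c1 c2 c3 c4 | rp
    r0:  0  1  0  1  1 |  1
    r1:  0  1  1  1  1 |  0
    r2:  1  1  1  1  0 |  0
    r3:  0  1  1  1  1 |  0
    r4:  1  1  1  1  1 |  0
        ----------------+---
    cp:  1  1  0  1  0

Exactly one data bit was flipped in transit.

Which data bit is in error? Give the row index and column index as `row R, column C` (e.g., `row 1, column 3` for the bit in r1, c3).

Recompute each row's even parity and compare to rp:
  r0: data parity 1, sent rp 1 → ok
  r1: data parity 0, sent rp 0 → ok
  r2: data parity 0, sent rp 0 → ok
  r3: data parity 0, sent rp 0 → ok
  r4: data parity 1, sent rp 0 → mismatch
Recompute each column's even parity and compare to cp:
  c0: data parity 0, sent cp 1 → mismatch
  c1: data parity 1, sent cp 1 → ok
  c2: data parity 0, sent cp 0 → ok
  c3: data parity 1, sent cp 1 → ok
  c4: data parity 0, sent cp 0 → ok
Exactly one row (r4) and one column (c0) fail → the flipped bit is at their intersection.

row 4, column 0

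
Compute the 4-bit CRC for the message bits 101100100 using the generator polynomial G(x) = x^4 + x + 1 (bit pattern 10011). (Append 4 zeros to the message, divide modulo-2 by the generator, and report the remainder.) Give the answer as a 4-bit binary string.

1110

Append 4 zeros: 1011001000000. Divide by 10011 (XOR where the leading bit is 1):
  pos 0: 10110 XOR 10011 = 00101
  pos 2: 10101 XOR 10011 = 00110
  pos 4: 11000 XOR 10011 = 01011
  pos 5: 10110 XOR 10011 = 00101
  pos 7: 10100 XOR 10011 = 00111
Remainder (last 4 bits) = 1110. This is the CRC / FCS.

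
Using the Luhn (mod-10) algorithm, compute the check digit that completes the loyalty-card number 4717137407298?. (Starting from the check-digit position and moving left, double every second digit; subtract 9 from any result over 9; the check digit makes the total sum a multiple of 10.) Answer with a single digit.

5

Partial digits right→left: 8 9 2 7 0 4 7 3 1 7 1 7 4
Double every second digit counting from the check-digit position (so the 1st, 3rd, 5th, ... of the partial from the right).
  doubled (with −9 where >9): 7 4 0 5 2 2 8 → sum 28
  kept as-is: 9 7 4 3 7 7 → sum 37
Total = 28 + 37 = 65.
Check digit = (10 − (65 mod 10)) mod 10 = 5.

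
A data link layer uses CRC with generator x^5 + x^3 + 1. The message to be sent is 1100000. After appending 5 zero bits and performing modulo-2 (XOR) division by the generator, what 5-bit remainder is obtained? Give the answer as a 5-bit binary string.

Append 5 zeros: 110000000000. Divide by 101001 (XOR where the leading bit is 1):
  pos 0: 110000 XOR 101001 = 011001
  pos 1: 110010 XOR 101001 = 011011
  pos 2: 110110 XOR 101001 = 011111
  pos 3: 111110 XOR 101001 = 010111
  pos 4: 101110 XOR 101001 = 000111
Remainder (last 5 bits) = 11100. This is the CRC / FCS.

11100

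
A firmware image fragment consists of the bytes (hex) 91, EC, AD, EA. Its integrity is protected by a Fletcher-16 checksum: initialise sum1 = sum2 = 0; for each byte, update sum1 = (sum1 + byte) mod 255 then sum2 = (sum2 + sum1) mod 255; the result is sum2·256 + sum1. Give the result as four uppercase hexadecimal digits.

Running sums (mod 255):
  after byte 0 (91): sum1=145, sum2=145
  after byte 1 (EC): sum1=126, sum2=16
  after byte 2 (AD): sum1=44, sum2=60
  after byte 3 (EA): sum1=23, sum2=83
Checksum = sum2·256 + sum1 = 83·256 + 23 = 21271 = 0x5317.

5317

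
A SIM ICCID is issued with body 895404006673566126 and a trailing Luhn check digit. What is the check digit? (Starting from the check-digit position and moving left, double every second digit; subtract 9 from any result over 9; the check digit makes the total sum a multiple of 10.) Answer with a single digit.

Partial digits right→left: 6 2 1 6 6 5 3 7 6 6 0 0 4 0 4 5 9 8
Double every second digit counting from the check-digit position (so the 1st, 3rd, 5th, ... of the partial from the right).
  doubled (with −9 where >9): 3 2 3 6 3 0 8 8 9 → sum 42
  kept as-is: 2 6 5 7 6 0 0 5 8 → sum 39
Total = 42 + 39 = 81.
Check digit = (10 − (81 mod 10)) mod 10 = 9.

9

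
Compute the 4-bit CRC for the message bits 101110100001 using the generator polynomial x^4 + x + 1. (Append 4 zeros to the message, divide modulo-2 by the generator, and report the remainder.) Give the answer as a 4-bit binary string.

0100

Append 4 zeros: 1011101000010000. Divide by 10011 (XOR where the leading bit is 1):
  pos 0: 10111 XOR 10011 = 00100
  pos 2: 10001 XOR 10011 = 00010
  pos 5: 10000 XOR 10011 = 00011
  pos 8: 11010 XOR 10011 = 01001
  pos 9: 10010 XOR 10011 = 00001
Remainder (last 4 bits) = 0100. This is the CRC / FCS.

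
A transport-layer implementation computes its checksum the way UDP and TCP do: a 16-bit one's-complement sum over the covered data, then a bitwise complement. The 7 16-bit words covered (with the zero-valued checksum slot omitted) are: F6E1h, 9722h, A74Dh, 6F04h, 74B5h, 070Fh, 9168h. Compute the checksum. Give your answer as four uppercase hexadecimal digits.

One's-complement addition (fold any carry out of bit 15 back into bit 0):
  0xF6E1 + 0x9722 = 0x18E03 → wrap carry → 0x8E04
  0x8E04 + 0xA74D = 0x13551 → wrap carry → 0x3552
  0x3552 + 0x6F04 = 0x0A456
  0xA456 + 0x74B5 = 0x1190B → wrap carry → 0x190C
  0x190C + 0x070F = 0x0201B
  0x201B + 0x9168 = 0x0B183
One's-complement sum = 0xB183.
Checksum = ~0xB183 & 0xFFFF = 0x4E7C.

4E7C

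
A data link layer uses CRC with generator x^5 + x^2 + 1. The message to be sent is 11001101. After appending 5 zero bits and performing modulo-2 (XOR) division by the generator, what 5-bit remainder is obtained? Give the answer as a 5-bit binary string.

Append 5 zeros: 1100110100000. Divide by 100101 (XOR where the leading bit is 1):
  pos 0: 110011 XOR 100101 = 010110
  pos 1: 101100 XOR 100101 = 001001
  pos 3: 100110 XOR 100101 = 000011
  pos 7: 110000 XOR 100101 = 010101
Remainder (last 5 bits) = 10101. This is the CRC / FCS.

10101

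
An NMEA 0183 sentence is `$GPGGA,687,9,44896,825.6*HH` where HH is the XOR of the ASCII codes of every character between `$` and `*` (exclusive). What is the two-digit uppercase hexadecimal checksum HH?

XOR the ASCII codes of the payload characters:
  'G' = 0x47 → acc = 0x47
  'P' = 0x50 → acc = 0x17
  'G' = 0x47 → acc = 0x50
  'G' = 0x47 → acc = 0x17
  'A' = 0x41 → acc = 0x56
  ',' = 0x2C → acc = 0x7A
  '6' = 0x36 → acc = 0x4C
  '8' = 0x38 → acc = 0x74
  '7' = 0x37 → acc = 0x43
  ',' = 0x2C → acc = 0x6F
  '9' = 0x39 → acc = 0x56
  ',' = 0x2C → acc = 0x7A
  '4' = 0x34 → acc = 0x4E
  '4' = 0x34 → acc = 0x7A
  '8' = 0x38 → acc = 0x42
  '9' = 0x39 → acc = 0x7B
  '6' = 0x36 → acc = 0x4D
  ',' = 0x2C → acc = 0x61
  '8' = 0x38 → acc = 0x59
  '2' = 0x32 → acc = 0x6B
  '5' = 0x35 → acc = 0x5E
  '.' = 0x2E → acc = 0x70
  '6' = 0x36 → acc = 0x46
Checksum = 0x46.

46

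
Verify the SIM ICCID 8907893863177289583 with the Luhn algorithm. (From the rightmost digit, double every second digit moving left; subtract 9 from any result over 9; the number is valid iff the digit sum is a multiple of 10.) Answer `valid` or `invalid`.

From the right, keep odd positions and double even positions (subtract 9 from any doubled value over 9):
  doubled (positions 2,4,...): 7 9 4 5 6 7 9 5 9 → sum 61
  kept (positions 1,3,...): 3 5 8 7 1 6 3 8 0 8 → sum 49
Total = 110.
110 mod 10 = 0, so the number is valid.

valid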